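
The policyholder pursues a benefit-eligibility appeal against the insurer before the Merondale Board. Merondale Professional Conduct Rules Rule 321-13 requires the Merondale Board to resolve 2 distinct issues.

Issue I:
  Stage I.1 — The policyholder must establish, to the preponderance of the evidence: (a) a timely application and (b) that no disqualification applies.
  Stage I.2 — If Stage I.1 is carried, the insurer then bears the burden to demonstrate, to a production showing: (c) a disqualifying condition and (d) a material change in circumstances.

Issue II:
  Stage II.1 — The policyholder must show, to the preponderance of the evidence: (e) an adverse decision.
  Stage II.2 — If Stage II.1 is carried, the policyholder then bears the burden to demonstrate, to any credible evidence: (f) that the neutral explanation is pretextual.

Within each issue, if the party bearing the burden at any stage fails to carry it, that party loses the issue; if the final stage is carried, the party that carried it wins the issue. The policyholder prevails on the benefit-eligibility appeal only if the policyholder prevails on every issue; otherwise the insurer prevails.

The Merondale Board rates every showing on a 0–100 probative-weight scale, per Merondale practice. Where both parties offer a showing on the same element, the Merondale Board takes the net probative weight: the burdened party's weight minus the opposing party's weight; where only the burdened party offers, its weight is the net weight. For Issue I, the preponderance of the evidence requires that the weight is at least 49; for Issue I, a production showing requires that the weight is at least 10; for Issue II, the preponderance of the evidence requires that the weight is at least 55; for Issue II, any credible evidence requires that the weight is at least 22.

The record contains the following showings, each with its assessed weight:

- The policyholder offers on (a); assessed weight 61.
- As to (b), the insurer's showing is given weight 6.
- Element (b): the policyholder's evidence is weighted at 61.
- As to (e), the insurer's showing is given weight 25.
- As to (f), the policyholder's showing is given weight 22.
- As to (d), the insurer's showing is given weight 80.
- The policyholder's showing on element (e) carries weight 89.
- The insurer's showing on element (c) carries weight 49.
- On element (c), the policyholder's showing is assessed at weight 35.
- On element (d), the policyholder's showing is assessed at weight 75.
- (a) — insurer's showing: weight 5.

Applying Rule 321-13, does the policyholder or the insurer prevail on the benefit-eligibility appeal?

policyholder

— Issue I —
Stage I.1 — burden on policyholder; standard: the preponderance of the evidence (weight is at least 49).
    (a): 61 − 5 = 56 ≥ 49 [met]
    (b): 61 − 6 = 55 ≥ 49 [met]
  All elements met. The burden passes to the insurer.
Stage I.2 — burden on insurer; standard: a production showing (weight is at least 10).
    (c): 49 − 35 = 14 ≥ 10 [met]
    (d): 80 − 75 = 5 < 10 [not met]
  The insurer does not carry Stage I.2.
The analysis ends at Stage I.2; the policyholder prevails on this issue.
— Issue II —
Stage II.1 (policyholder, the preponderance of the evidence, weight is at least 55): (e) net 89−25=64 ≥ 55 — meets.
  Stage II.1 carried; the burden remains with the policyholder.
Stage II.2 (policyholder, any credible evidence, weight is at least 22): (f) 22 ≥ 22 — meets.
  Stage II.2 carried; the final stage is satisfied.
Every stage carried; the policyholder prevails on this issue.
Per-issue: Issue I → policyholder; Issue II → policyholder. The policyholder must prevail on every issue; overall, the policyholder prevails.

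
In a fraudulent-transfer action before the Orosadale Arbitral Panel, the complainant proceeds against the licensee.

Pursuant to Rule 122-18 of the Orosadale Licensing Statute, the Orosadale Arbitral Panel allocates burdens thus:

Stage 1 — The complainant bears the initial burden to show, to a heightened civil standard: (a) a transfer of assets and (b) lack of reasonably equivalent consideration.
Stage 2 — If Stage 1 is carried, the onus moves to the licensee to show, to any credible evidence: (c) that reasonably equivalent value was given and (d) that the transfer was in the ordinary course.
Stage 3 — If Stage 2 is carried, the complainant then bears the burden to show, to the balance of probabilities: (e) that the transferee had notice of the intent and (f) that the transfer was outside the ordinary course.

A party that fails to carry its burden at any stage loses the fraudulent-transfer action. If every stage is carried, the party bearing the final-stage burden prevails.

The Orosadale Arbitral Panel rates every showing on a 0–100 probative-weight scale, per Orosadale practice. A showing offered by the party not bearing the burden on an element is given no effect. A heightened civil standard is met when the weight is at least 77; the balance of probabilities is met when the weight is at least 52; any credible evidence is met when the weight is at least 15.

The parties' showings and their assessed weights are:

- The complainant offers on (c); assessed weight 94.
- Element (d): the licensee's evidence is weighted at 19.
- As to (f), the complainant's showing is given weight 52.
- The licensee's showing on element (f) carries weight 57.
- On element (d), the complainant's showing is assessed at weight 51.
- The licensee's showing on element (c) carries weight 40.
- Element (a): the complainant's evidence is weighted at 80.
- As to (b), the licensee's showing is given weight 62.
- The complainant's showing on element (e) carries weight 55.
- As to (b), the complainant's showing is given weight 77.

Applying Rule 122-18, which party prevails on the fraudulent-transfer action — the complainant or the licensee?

Stage 1 — burden on complainant; standard: a heightened civil standard (weight is at least 77).
    (a): 80 ≥ 77 [met]
    (b): 77 (licensee's 62 disregarded) ≥ 77 [met]
  The complainant carries Stage 1; the licensee now bears the burden.
Stage 2 — burden on licensee; standard: any credible evidence (weight is at least 15).
    (c): 40 (complainant's 94 disregarded) ≥ 15 [met]
    (d): 19 (complainant's 51 disregarded) ≥ 15 [met]
  Stage 2 carried; the burden shifts to the complainant.
Stage 3 — burden on complainant; standard: the balance of probabilities (weight is at least 52).
    (e): 55 ≥ 52 [met]
    (f): 52 (licensee's 57 disregarded) ≥ 52 [met]
  All elements met at the final stage.
With every stage satisfied, the complainant prevails.

complainant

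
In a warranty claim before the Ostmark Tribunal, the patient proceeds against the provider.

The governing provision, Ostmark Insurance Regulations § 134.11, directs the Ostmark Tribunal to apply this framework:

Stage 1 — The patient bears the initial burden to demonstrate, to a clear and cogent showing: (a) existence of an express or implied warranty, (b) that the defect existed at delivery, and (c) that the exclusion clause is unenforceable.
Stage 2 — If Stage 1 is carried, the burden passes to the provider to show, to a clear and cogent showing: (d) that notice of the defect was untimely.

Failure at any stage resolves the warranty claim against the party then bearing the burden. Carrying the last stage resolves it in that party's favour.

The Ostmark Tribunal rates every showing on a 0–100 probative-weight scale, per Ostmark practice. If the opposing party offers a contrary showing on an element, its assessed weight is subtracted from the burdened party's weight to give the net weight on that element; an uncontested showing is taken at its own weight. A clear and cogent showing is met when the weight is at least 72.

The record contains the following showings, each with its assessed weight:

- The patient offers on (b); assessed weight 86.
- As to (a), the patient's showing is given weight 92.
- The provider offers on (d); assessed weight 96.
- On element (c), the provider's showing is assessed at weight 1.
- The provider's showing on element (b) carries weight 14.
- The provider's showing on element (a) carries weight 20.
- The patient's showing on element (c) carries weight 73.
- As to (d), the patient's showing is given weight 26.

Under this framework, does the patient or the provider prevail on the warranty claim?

Stage 1 — burden on patient; standard: a clear and cogent showing (weight is at least 72).
    (a): 92 − 20 = 72 ≥ 72 [met]
    (b): 86 − 14 = 72 ≥ 72 [met]
    (c): 73 − 1 = 72 ≥ 72 [met]
  Stage 1 is satisfied; the onus moves to the provider.
Stage 2 — burden on provider; standard: a clear and cogent showing (weight is at least 72).
    (d): 96 − 26 = 70 < 72 [not met]
  Stage 2 not carried; the provider fails its burden.
So the patient prevails.

patient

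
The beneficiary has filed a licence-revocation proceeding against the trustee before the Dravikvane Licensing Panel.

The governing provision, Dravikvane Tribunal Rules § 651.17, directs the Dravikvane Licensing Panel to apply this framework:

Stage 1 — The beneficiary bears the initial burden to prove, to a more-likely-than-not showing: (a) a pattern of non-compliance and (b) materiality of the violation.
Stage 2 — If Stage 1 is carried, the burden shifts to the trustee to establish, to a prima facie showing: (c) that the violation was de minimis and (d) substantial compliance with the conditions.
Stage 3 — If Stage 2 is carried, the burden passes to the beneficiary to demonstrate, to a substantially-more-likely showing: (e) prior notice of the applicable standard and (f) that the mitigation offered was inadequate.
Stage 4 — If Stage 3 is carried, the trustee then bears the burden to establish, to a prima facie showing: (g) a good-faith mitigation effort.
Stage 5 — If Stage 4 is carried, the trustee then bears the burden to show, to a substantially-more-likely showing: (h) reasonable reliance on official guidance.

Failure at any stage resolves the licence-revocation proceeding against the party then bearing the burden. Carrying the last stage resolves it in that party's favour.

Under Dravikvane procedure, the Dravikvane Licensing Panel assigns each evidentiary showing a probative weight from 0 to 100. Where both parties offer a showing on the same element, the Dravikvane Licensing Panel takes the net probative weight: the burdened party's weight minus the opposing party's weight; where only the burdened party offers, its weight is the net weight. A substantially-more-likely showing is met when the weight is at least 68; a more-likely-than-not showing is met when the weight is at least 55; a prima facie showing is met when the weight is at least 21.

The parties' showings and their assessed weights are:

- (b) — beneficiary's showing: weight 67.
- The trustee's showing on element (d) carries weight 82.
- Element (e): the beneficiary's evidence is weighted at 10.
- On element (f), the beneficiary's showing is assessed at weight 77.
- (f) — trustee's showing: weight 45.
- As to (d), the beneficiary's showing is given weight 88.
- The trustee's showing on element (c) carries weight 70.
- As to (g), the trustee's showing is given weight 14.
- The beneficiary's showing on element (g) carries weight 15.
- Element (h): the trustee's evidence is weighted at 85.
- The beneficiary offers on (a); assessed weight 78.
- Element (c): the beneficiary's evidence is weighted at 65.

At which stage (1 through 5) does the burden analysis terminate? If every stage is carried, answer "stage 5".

stage 2

Stage 1 (beneficiary, a more-likely-than-not showing, weight is at least 55): (a) 78 ≥ 55 — meets; (b) 67 ≥ 55 — meets.
  Stage 1 carried; the burden shifts to the trustee.
Stage 2 (trustee, a prima facie showing, weight is at least 21): (c) net 70−65=5 < 21 — fails; (d) net 82−88=-6 < 21 — fails.
  Stage 2 not carried; the trustee fails its burden.
So the beneficiary prevails.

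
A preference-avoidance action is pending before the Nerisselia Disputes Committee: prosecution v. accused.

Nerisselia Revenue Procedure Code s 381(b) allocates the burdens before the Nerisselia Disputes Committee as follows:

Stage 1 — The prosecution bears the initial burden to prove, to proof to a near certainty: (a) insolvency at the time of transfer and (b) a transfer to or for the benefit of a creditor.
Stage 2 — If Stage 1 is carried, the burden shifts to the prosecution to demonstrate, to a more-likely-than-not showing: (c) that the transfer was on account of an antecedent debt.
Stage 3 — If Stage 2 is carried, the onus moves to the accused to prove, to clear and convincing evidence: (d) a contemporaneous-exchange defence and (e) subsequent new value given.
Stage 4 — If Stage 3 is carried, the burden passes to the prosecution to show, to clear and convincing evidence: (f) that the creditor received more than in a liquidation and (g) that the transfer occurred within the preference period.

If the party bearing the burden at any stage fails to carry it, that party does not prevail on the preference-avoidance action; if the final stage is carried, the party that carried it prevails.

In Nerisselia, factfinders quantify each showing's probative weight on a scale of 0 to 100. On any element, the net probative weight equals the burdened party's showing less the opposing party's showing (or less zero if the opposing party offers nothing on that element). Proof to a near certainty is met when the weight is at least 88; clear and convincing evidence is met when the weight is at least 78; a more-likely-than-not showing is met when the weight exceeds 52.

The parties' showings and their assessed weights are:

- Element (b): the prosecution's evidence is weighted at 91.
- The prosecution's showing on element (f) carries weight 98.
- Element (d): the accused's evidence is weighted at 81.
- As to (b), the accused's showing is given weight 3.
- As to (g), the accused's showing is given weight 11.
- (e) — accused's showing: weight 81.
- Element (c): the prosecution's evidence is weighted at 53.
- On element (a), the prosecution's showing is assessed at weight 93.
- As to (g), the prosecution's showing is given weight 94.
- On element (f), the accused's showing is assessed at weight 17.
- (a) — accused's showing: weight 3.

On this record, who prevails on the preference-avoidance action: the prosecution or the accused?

prosecution

Stage 1 — burden on prosecution; standard: proof to a near certainty (weight is at least 88).
    (a): 93 − 3 = 90 ≥ 88 [met]
    (b): 91 − 3 = 88 ≥ 88 [met]
  All elements met. The prosecution retains the burden for Stage 2.
Stage 2 — burden on prosecution; standard: a more-likely-than-not showing (weight exceeds 52).
    (c): 53 > 52 [met]
  Stage 2 is satisfied; the onus moves to the accused.
Stage 3 — burden on accused; standard: clear and convincing evidence (weight is at least 78).
    (d): 81 ≥ 78 [met]
    (e): 81 ≥ 78 [met]
  All elements met. The burden passes to the prosecution.
Stage 4 — burden on prosecution; standard: clear and convincing evidence (weight is at least 78).
    (f): 98 − 17 = 81 ≥ 78 [met]
    (g): 94 − 11 = 83 ≥ 78 [met]
  Stage 4 carried; the final stage is satisfied.
All stages carried — the prosecution prevails.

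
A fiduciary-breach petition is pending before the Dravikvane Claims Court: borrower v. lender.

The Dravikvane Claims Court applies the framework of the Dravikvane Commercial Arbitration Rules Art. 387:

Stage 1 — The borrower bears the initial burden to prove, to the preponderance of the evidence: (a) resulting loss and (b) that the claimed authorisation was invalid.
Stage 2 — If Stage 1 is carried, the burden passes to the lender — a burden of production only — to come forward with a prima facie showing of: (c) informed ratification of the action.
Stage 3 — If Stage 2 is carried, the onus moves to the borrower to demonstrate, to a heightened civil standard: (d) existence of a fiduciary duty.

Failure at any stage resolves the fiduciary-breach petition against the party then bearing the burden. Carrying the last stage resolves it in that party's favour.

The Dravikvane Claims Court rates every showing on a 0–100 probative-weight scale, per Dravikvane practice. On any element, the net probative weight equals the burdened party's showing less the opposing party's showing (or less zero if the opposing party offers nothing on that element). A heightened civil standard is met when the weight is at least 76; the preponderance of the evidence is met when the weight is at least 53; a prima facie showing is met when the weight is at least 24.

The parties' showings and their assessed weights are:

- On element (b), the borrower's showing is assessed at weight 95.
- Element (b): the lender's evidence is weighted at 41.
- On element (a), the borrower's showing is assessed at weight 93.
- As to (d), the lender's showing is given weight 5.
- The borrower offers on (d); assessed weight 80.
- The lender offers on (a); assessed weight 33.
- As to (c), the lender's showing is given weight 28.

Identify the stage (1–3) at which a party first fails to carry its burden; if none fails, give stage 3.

stage 3

Stage 1 (borrower, the preponderance of the evidence, weight is at least 53): (a) net 93−33=60 ≥ 53 — meets; (b) net 95−41=54 ≥ 53 — meets.
  Stage 1 carried; the burden shifts to the lender.
Stage 2 (lender, a prima facie showing, weight is at least 24): (c) 28 ≥ 24 — meets.
  All elements met. The burden passes to the borrower.
Stage 3 (borrower, a heightened civil standard, weight is at least 76): (d) net 80−5=75 < 76 — fails.
  The borrower does not carry Stage 3.
So the lender prevails.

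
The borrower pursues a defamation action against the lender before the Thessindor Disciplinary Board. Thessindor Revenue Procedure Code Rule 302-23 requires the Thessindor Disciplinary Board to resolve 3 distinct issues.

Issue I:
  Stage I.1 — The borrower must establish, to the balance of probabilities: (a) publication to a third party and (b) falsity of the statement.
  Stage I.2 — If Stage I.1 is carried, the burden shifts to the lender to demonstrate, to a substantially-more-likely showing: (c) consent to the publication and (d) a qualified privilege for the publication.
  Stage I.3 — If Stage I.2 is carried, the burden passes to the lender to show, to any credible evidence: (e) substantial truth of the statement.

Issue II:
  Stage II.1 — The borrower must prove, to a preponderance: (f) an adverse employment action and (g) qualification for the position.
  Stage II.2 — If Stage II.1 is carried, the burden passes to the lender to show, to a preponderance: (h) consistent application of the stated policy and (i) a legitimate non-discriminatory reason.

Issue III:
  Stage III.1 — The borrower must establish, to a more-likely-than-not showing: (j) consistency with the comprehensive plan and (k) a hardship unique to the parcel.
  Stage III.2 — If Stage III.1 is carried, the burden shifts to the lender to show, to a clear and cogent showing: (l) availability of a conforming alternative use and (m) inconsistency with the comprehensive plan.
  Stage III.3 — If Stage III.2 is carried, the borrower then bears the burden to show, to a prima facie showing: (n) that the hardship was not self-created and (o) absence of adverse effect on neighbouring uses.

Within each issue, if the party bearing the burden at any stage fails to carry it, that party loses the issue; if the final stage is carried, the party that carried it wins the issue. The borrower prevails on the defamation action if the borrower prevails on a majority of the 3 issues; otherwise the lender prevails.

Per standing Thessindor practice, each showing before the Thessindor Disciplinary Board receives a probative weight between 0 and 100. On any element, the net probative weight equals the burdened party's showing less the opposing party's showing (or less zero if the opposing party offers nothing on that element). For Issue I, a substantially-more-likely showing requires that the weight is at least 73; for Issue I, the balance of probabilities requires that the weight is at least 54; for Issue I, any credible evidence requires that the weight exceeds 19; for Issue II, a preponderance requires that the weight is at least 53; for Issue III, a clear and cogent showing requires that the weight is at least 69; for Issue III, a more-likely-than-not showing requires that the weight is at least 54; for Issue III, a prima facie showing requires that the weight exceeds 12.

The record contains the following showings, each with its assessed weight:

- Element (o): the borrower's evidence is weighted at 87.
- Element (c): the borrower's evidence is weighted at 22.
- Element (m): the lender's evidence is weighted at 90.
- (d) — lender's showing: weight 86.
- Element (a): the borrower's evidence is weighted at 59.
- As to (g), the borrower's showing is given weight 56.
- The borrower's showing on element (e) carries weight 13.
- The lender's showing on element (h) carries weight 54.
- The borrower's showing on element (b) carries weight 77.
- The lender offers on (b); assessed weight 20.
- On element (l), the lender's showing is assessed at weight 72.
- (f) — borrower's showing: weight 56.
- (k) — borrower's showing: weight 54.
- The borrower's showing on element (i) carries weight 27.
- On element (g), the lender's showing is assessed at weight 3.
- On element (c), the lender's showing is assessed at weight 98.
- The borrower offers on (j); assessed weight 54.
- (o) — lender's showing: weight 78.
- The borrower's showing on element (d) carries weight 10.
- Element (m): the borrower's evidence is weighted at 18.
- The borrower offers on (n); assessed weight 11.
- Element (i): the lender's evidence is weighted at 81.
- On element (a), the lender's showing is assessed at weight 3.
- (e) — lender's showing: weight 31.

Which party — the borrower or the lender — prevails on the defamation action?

— Issue I —
At Stage I.1 the borrower must meet the balance of probabilities (weight is at least 54): on (a) the weight is 59 less the opposing 3 gives net 56, ≥ 54, so (a) meets the standard; on (b) the weight is 77 less the opposing 20 gives net 57, which does reach 54, so (b) meets the standard.
  All elements met. The burden passes to the lender.
At Stage I.2 the lender must meet a substantially-more-likely showing (weight is at least 73): on (c) the weight is 98 less the opposing 22 gives net 76, which does reach 73, so (c) meets the standard; on (d) the weight is 86 less the opposing 10 gives net 76, ≥ 73, so (d) meets the standard.
  Stage I.2 is satisfied; the lender continues to bear the burden.
At Stage I.3 the lender must meet any credible evidence (weight exceeds 19): on (e) the weight is 31 less the opposing 13 gives net 18, ≤ 19, so (e) does not meet the standard.
  Not every element is met, so the lender fails to carry Stage I.3.
The analysis ends at Stage I.3; the borrower prevails on this issue.
— Issue II —
At Stage II.1 the borrower must meet a preponderance (weight is at least 53): on (f) the weight is 56, ≥ 53, so (f) meets the standard; on (g) the weight is 56 less the opposing 3 gives net 53, which does reach 53, so (g) meets the standard.
  The borrower carries Stage II.1; the lender now bears the burden.
At Stage II.2 the lender must meet a preponderance (weight is at least 53): on (h) the weight is 54, ≥ 53, so (h) meets the standard; on (i) the weight is 81 less the opposing 27 gives net 54, which does reach 53, so (i) meets the standard.
  Stage II.2 carried; the final stage is satisfied.
All stages carried — the lender prevails on this issue.
— Issue III —
At Stage III.1 the borrower must meet a more-likely-than-not showing (weight is at least 54): on (j) the weight is 54, which does reach 54, so (j) meets the standard; on (k) the weight is 54, which does reach 54, so (k) meets the standard.
  Stage III.1 carried; the burden shifts to the lender.
At Stage III.2 the lender must meet a clear and cogent showing (weight is at least 69): on (l) the weight is 72, which does reach 69, so (l) meets the standard; on (m) the weight is 90 less the opposing 18 gives net 72, which does reach 69, so (m) meets the standard.
  Stage III.2 carried; the burden shifts to the borrower.
At Stage III.3 the borrower must meet a prima facie showing (weight exceeds 12): on (n) the weight is 11, ≤ 12, so (n) does not meet the standard; on (o) the weight is 87 less the opposing 78 gives net 9, ≤ 12, so (o) does not meet the standard.
  Stage III.3 not carried; the borrower fails its burden.
The analysis ends at Stage III.3; the lender prevails on this issue.
Per-issue: Issue I → borrower; Issue II → lender; Issue III → lender. The borrower must prevail on a majority of issues; overall, the lender prevails.

lender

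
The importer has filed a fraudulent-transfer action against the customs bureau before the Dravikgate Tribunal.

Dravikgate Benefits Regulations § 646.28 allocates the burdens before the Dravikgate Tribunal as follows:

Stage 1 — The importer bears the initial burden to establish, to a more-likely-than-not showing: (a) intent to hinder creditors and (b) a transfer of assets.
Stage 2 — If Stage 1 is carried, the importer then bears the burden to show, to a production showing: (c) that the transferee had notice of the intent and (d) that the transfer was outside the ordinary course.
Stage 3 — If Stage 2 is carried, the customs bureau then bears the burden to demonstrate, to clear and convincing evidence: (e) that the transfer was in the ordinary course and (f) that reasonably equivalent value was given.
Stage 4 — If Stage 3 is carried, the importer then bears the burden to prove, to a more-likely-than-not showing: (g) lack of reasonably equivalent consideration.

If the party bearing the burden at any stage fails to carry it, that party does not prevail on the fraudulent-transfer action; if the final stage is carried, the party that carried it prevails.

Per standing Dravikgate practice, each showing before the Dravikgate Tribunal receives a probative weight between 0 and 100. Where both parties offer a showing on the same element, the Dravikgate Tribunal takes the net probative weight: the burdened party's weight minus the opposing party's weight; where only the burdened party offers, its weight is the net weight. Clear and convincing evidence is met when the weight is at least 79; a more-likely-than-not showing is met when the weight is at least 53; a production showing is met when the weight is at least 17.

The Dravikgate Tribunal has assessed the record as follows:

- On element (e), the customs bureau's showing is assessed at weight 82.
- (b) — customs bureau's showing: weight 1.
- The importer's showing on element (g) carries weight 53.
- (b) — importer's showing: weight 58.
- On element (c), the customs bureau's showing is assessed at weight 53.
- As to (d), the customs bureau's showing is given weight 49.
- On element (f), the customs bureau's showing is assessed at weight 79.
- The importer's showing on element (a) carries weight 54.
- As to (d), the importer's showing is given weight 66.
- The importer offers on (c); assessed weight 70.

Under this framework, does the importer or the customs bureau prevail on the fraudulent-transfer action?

Stage 1 (importer, a more-likely-than-not showing, weight is at least 53): (a) 54 ≥ 53 — meets; (b) net 58−1=57 ≥ 53 — meets.
  All elements met. The importer retains the burden for Stage 2.
Stage 2 (importer, a production showing, weight is at least 17): (c) net 70−53=17 ≥ 17 — meets; (d) net 66−49=17 ≥ 17 — meets.
  The importer carries Stage 2; the customs bureau now bears the burden.
Stage 3 (customs bureau, clear and convincing evidence, weight is at least 79): (e) 82 ≥ 79 — meets; (f) 79 ≥ 79 — meets.
  The customs bureau carries Stage 3; the importer now bears the burden.
Stage 4 (importer, a more-likely-than-not showing, weight is at least 53): (g) 53 ≥ 53 — meets.
  The importer carries the last stage.
With every stage satisfied, the importer prevails.

importer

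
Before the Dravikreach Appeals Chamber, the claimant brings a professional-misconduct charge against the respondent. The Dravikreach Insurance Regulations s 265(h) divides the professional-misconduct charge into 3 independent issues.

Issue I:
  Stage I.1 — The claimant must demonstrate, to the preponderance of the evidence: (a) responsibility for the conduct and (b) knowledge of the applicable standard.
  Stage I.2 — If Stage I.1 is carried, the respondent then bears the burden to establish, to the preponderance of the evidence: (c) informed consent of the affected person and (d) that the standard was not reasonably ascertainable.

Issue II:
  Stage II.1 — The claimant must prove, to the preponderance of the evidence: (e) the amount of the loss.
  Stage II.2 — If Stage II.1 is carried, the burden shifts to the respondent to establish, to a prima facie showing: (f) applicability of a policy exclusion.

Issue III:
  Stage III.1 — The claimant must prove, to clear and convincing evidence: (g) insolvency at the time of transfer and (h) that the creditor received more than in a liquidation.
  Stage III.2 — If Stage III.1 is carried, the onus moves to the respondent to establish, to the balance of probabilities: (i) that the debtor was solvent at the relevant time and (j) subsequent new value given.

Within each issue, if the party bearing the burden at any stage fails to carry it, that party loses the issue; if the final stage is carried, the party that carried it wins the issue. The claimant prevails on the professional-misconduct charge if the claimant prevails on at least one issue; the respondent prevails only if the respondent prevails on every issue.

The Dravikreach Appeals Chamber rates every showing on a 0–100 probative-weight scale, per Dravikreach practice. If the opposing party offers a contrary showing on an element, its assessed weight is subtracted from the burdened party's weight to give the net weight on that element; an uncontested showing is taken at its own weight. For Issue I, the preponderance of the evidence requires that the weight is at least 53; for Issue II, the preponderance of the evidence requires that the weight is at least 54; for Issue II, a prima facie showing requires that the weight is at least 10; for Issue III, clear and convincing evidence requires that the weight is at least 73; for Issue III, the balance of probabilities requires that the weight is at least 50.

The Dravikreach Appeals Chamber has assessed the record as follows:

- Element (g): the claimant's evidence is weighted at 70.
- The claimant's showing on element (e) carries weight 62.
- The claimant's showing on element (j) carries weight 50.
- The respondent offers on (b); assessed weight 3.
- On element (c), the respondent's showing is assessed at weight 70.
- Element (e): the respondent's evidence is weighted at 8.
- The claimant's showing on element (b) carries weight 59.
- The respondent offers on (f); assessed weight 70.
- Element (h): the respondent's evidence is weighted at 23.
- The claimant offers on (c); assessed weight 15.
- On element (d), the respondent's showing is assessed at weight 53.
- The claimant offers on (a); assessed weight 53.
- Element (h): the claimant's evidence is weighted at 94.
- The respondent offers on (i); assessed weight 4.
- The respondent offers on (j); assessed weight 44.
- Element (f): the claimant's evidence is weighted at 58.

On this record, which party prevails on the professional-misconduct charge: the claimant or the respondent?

— Issue I —
At Stage I.1 the claimant must meet the preponderance of the evidence (weight is at least 53): on (a) the weight is 53, ≥ 53, so (a) meets the standard; on (b) the weight is 59 less the opposing 3 gives net 56, which does reach 53, so (b) meets the standard.
  Stage I.1 carried; the burden shifts to the respondent.
At Stage I.2 the respondent must meet the preponderance of the evidence (weight is at least 53): on (c) the weight is 70 less the opposing 15 gives net 55, which does reach 53, so (c) meets the standard; on (d) the weight is 53, ≥ 53, so (d) meets the standard.
  All elements met at the final stage.
Every stage carried; the respondent prevails on this issue.
— Issue II —
At Stage II.1 the claimant must meet the preponderance of the evidence (weight is at least 54): on (e) the weight is 62 less the opposing 8 gives net 54, ≥ 54, so (e) meets the standard.
  The claimant carries Stage II.1; the respondent now bears the burden.
At Stage II.2 the respondent must meet a prima facie showing (weight is at least 10): on (f) the weight is 70 less the opposing 58 gives net 12, which does reach 10, so (f) meets the standard.
  Stage II.2 carried; the final stage is satisfied.
All stages carried — the respondent prevails on this issue.
— Issue III —
Stage III.1 — burden on claimant; standard: clear and convincing evidence (weight is at least 73).
    (g): 70 < 73 [not met]
    (h): 94 − 23 = 71 < 73 [not met]
  Stage III.1 not carried; the claimant fails its burden.
So the respondent prevails on this issue.
Per-issue: Issue I → respondent; Issue II → respondent; Issue III → respondent. The claimant must prevail on at least one issue; overall, the respondent prevails.

respondent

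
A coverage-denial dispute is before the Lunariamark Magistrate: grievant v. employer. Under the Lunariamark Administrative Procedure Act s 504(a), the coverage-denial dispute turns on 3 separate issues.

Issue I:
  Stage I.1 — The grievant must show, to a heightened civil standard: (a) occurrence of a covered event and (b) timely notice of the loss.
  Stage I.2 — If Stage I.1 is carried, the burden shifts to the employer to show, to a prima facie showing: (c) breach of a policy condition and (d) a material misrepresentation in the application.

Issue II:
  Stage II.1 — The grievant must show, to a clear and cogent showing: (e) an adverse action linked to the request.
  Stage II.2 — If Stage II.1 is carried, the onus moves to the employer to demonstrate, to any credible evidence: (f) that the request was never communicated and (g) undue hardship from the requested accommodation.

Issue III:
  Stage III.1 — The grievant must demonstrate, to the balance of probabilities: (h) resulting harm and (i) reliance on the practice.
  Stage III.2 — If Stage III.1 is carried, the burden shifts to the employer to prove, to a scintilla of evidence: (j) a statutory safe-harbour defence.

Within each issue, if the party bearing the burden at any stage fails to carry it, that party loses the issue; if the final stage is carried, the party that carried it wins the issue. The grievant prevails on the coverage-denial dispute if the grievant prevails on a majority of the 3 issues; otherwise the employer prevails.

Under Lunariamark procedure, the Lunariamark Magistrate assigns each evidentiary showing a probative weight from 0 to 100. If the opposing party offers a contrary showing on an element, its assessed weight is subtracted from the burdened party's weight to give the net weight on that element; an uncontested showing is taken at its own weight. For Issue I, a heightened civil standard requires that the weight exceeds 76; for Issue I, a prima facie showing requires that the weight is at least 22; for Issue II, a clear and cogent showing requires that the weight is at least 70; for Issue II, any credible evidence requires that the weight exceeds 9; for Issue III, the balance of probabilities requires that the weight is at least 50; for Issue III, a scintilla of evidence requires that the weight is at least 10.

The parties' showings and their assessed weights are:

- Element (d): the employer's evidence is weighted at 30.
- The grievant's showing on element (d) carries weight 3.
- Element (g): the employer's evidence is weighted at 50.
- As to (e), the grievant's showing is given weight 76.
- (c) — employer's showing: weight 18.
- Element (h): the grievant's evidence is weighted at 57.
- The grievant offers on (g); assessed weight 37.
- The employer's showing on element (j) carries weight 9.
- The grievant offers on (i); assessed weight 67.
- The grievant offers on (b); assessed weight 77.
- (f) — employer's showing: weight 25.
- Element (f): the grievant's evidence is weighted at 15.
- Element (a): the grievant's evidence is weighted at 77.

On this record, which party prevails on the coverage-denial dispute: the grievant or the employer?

— Issue I —
Stage I.1 — burden on grievant; standard: a heightened civil standard (weight exceeds 76).
    (a): 77 > 76 [met]
    (b): 77 > 76 [met]
  Stage I.1 is satisfied; the onus moves to the employer.
Stage I.2 — burden on employer; standard: a prima facie showing (weight is at least 22).
    (c): 18 < 22 [not met]
    (d): 30 − 3 = 27 ≥ 22 [met]
  Stage I.2 not carried; the employer fails its burden.
So the grievant prevails on this issue.
— Issue II —
Stage II.1 (grievant, a clear and cogent showing, weight is at least 70): (e) 76 ≥ 70 — meets.
  Stage II.1 is satisfied; the onus moves to the employer.
Stage II.2 (employer, any credible evidence, weight exceeds 9): (f) net 25−15=10 > 9 — meets; (g) net 50−37=13 > 9 — meets.
  Stage II.2 carried; the final stage is satisfied.
All stages carried — the employer prevails on this issue.
— Issue III —
Stage III.1 — burden on grievant; standard: the balance of probabilities (weight is at least 50).
    (h): 57 ≥ 50 [met]
    (i): 67 ≥ 50 [met]
  Stage III.1 is satisfied; the onus moves to the employer.
Stage III.2 — burden on employer; standard: a scintilla of evidence (weight is at least 10).
    (j): 9 < 10 [not met]
  Not every element is met, so the employer fails to carry Stage III.2.
So the grievant prevails on this issue.
Per-issue: Issue I → grievant; Issue II → employer; Issue III → grievant. The grievant must prevail on a majority of issues; overall, the grievant prevails.

grievant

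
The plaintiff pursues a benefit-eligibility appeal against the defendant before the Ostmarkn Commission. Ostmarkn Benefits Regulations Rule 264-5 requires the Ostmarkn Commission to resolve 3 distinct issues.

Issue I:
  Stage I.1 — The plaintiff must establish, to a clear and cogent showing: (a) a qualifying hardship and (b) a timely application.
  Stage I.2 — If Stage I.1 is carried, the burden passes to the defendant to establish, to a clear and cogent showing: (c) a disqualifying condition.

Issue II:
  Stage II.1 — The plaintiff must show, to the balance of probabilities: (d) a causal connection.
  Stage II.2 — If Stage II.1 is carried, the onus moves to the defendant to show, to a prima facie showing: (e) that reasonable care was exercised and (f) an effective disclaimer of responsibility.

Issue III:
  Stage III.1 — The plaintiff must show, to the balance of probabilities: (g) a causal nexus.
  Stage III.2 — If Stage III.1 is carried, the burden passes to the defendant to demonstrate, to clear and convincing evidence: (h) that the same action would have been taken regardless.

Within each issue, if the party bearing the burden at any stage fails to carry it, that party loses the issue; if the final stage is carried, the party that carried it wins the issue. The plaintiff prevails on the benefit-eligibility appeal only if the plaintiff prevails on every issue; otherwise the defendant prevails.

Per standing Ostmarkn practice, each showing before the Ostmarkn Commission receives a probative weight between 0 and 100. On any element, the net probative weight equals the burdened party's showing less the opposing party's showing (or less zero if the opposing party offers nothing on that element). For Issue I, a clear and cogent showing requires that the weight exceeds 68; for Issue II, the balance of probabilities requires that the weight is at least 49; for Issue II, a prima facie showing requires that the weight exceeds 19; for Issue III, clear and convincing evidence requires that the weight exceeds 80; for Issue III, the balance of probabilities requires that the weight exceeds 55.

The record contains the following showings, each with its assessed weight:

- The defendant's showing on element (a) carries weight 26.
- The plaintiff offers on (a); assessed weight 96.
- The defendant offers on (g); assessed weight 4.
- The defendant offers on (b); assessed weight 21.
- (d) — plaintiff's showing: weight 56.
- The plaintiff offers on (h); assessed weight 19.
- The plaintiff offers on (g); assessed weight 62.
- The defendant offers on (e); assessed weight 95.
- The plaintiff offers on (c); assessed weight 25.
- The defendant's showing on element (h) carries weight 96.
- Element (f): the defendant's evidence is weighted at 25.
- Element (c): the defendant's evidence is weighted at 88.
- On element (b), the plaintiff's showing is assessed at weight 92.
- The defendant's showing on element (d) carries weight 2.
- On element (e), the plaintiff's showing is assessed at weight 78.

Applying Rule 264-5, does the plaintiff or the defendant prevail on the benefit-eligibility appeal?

— Issue I —
Stage I.1 — burden on plaintiff; standard: a clear and cogent showing (weight exceeds 68).
    (a): 96 − 26 = 70 > 68 [met]
    (b): 92 − 21 = 71 > 68 [met]
  The plaintiff carries Stage I.1; the defendant now bears the burden.
Stage I.2 — burden on defendant; standard: a clear and cogent showing (weight exceeds 68).
    (c): 88 − 25 = 63 ≤ 68 [not met]
  The defendant does not carry Stage I.2.
The analysis ends at Stage I.2; the plaintiff prevails on this issue.
— Issue II —
Stage II.1 (plaintiff, the balance of probabilities, weight is at least 49): (d) net 56−2=54 ≥ 49 — meets.
  Stage II.1 is satisfied; the onus moves to the defendant.
Stage II.2 (defendant, a prima facie showing, weight exceeds 19): (e) net 95−78=17 ≤ 19 — fails; (f) 25 > 19 — meets.
  The defendant does not carry Stage II.2.
So the plaintiff prevails on this issue.
— Issue III —
At Stage III.1 the plaintiff must meet the balance of probabilities (weight exceeds 55): on (g) the weight is 62 less the opposing 4 gives net 58, which does exceed 55, so (g) meets the standard.
  The plaintiff carries Stage III.1; the defendant now bears the burden.
At Stage III.2 the defendant must meet clear and convincing evidence (weight exceeds 80): on (h) the weight is 96 less the opposing 19 gives net 77, which does not exceed 80, so (h) does not meet the standard.
  Not every element is met, so the defendant fails to carry Stage III.2.
So the plaintiff prevails on this issue.
Per-issue: Issue I → plaintiff; Issue II → plaintiff; Issue III → plaintiff. The plaintiff must prevail on every issue; overall, the plaintiff prevails.

plaintiff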